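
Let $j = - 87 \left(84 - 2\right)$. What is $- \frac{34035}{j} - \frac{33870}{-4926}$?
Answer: $\frac{22738055}{1952338} \approx 11.647$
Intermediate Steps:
$j = -7134$ ($j = \left(-87\right) 82 = -7134$)
$- \frac{34035}{j} - \frac{33870}{-4926} = - \frac{34035}{-7134} - \frac{33870}{-4926} = \left(-34035\right) \left(- \frac{1}{7134}\right) - - \frac{5645}{821} = \frac{11345}{2378} + \frac{5645}{821} = \frac{22738055}{1952338}$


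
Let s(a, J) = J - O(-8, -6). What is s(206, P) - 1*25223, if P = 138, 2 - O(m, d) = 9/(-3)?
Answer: -25090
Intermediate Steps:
O(m, d) = 5 (O(m, d) = 2 - 9/(-3) = 2 - 9*(-1)/3 = 2 - 1*(-3) = 2 + 3 = 5)
s(a, J) = -5 + J (s(a, J) = J - 1*5 = J - 5 = -5 + J)
s(206, P) - 1*25223 = (-5 + 138) - 1*25223 = 133 - 25223 = -25090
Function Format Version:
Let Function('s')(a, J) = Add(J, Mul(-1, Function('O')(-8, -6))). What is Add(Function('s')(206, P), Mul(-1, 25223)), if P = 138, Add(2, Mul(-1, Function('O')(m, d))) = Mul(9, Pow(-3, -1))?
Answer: -25090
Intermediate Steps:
Function('O')(m, d) = 5 (Function('O')(m, d) = Add(2, Mul(-1, Mul(9, Pow(-3, -1)))) = Add(2, Mul(-1, Mul(9, Rational(-1, 3)))) = Add(2, Mul(-1, -3)) = Add(2, 3) = 5)
Function('s')(a, J) = Add(-5, J) (Function('s')(a, J) = Add(J, Mul(-1, 5)) = Add(J, -5) = Add(-5, J))
Add(Function('s')(206, P), Mul(-1, 25223)) = Add(Add(-5, 138), Mul(-1, 25223)) = Add(133, -25223) = -25090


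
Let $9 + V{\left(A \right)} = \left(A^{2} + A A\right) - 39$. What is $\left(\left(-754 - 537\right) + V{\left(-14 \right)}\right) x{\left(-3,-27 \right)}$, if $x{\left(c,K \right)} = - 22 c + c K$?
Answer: $-139209$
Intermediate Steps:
$x{\left(c,K \right)} = - 22 c + K c$
$V{\left(A \right)} = -48 + 2 A^{2}$ ($V{\left(A \right)} = -9 - \left(39 - A^{2} - A A\right) = -9 + \left(\left(A^{2} + A^{2}\right) - 39\right) = -9 + \left(2 A^{2} - 39\right) = -9 + \left(-39 + 2 A^{2}\right) = -48 + 2 A^{2}$)
$\left(\left(-754 - 537\right) + V{\left(-14 \right)}\right) x{\left(-3,-27 \right)} = \left(\left(-754 - 537\right) - \left(48 - 2 \left(-14\right)^{2}\right)\right) \left(- 3 \left(-22 - 27\right)\right) = \left(-1291 + \left(-48 + 2 \cdot 196\right)\right) \left(\left(-3\right) \left(-49\right)\right) = \left(-1291 + \left(-48 + 392\right)\right) 147 = \left(-1291 + 344\right) 147 = \left(-947\right) 147 = -139209$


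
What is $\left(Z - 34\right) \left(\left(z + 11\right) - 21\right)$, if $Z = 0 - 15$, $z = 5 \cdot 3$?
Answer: $-245$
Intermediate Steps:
$z = 15$
$Z = -15$ ($Z = 0 - 15 = -15$)
$\left(Z - 34\right) \left(\left(z + 11\right) - 21\right) = \left(-15 - 34\right) \left(\left(15 + 11\right) - 21\right) = - 49 \left(26 - 21\right) = \left(-49\right) 5 = -245$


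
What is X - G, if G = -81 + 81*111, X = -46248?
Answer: -55158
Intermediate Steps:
G = 8910 (G = -81 + 8991 = 8910)
X - G = -46248 - 1*8910 = -46248 - 8910 = -55158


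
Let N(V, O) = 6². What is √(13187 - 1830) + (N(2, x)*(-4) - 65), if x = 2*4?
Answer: -209 + √11357 ≈ -102.43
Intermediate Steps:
x = 8
N(V, O) = 36
√(13187 - 1830) + (N(2, x)*(-4) - 65) = √(13187 - 1830) + (36*(-4) - 65) = √11357 + (-144 - 65) = √11357 - 209 = -209 + √11357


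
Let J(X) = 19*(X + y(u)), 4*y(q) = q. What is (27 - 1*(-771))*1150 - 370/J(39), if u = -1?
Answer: 540525004/589 ≈ 9.1770e+5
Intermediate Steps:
y(q) = q/4
J(X) = -19/4 + 19*X (J(X) = 19*(X + (¼)*(-1)) = 19*(X - ¼) = 19*(-¼ + X) = -19/4 + 19*X)
(27 - 1*(-771))*1150 - 370/J(39) = (27 - 1*(-771))*1150 - 370/(-19/4 + 19*39) = (27 + 771)*1150 - 370/(-19/4 + 741) = 798*1150 - 370/2945/4 = 917700 - 370*4/2945 = 917700 - 296/589 = 540525004/589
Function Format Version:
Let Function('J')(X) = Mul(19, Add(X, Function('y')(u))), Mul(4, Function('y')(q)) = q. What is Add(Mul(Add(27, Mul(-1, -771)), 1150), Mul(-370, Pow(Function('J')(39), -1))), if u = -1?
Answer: Rational(540525004, 589) ≈ 9.1770e+5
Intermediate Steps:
Function('y')(q) = Mul(Rational(1, 4), q)
Function('J')(X) = Add(Rational(-19, 4), Mul(19, X)) (Function('J')(X) = Mul(19, Add(X, Mul(Rational(1, 4), -1))) = Mul(19, Add(X, Rational(-1, 4))) = Mul(19, Add(Rational(-1, 4), X)) = Add(Rational(-19, 4), Mul(19, X)))
Add(Mul(Add(27, Mul(-1, -771)), 1150), Mul(-370, Pow(Function('J')(39), -1))) = Add(Mul(Add(27, Mul(-1, -771)), 1150), Mul(-370, Pow(Add(Rational(-19, 4), Mul(19, 39)), -1))) = Add(Mul(Add(27, 771), 1150), Mul(-370, Pow(Add(Rational(-19, 4), 741), -1))) = Add(Mul(798, 1150), Mul(-370, Pow(Rational(2945, 4), -1))) = Add(917700, Mul(-370, Rational(4, 2945))) = Add(917700, Rational(-296, 589)) = Rational(540525004, 589)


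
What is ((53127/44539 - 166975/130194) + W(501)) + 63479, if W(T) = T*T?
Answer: 1823577978712793/5798710566 ≈ 3.1448e+5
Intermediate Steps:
W(T) = T²
((53127/44539 - 166975/130194) + W(501)) + 63479 = ((53127/44539 - 166975/130194) + 501²) + 63479 = ((53127*(1/44539) - 166975*1/130194) + 251001) + 63479 = ((53127/44539 - 166975/130194) + 251001) + 63479 = (-520082887/5798710566 + 251001) + 63479 = 1455481630693679/5798710566 + 63479 = 1823577978712793/5798710566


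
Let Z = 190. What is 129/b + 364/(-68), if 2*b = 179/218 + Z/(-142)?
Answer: -22871533/45339 ≈ -504.46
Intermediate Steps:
b = -8001/30956 (b = (179/218 + 190/(-142))/2 = (179*(1/218) + 190*(-1/142))/2 = (179/218 - 95/71)/2 = (1/2)*(-8001/15478) = -8001/30956 ≈ -0.25846)
129/b + 364/(-68) = 129/(-8001/30956) + 364/(-68) = 129*(-30956/8001) + 364*(-1/68) = -1331108/2667 - 91/17 = -22871533/45339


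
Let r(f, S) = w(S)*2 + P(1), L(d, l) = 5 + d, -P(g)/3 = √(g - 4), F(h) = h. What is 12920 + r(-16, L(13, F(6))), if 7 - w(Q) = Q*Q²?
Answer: 1270 - 3*I*√3 ≈ 1270.0 - 5.1962*I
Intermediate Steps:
w(Q) = 7 - Q³ (w(Q) = 7 - Q*Q² = 7 - Q³)
P(g) = -3*√(-4 + g) (P(g) = -3*√(g - 4) = -3*√(-4 + g))
r(f, S) = 14 - 2*S³ - 3*I*√3 (r(f, S) = (7 - S³)*2 - 3*√(-4 + 1) = (14 - 2*S³) - 3*I*√3 = 14 - 2*S³ - 3*I*√3)
12920 + r(-16, L(13, F(6))) = 12920 + (14 - 2*(5 + 13)³ - 3*I*√3) = 12920 + (14 - 2*18³ - 3*I*√3) = 12920 + (14 - 2*5832 - 3*I*√3) = 12920 + (14 - 11664 - 3*I*√3) = 12920 + (-11650 - 3*I*√3) = 1270 - 3*I*√3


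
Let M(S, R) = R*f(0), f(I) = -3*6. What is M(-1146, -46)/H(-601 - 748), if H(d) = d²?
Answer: 828/1819801 ≈ 0.00045499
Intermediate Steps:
f(I) = -18
M(S, R) = -18*R (M(S, R) = R*(-18) = -18*R)
M(-1146, -46)/H(-601 - 748) = (-18*(-46))/((-601 - 748)²) = 828/((-1349)²) = 828/1819801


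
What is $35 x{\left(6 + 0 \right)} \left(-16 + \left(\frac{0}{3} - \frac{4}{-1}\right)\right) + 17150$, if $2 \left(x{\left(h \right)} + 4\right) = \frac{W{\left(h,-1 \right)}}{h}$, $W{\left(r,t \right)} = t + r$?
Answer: $18655$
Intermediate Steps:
$W{\left(r,t \right)} = r + t$
$x{\left(h \right)} = -4 + \frac{-1 + h}{2 h}$ ($x{\left(h \right)} = -4 + \frac{\left(h - 1\right) \frac{1}{h}}{2} = -4 + \frac{\left(-1 + h\right) \frac{1}{h}}{2} = -4 + \frac{\frac{1}{h} \left(-1 + h\right)}{2} = -4 + \frac{-1 + h}{2 h}$)
$35 x{\left(6 + 0 \right)} \left(-16 + \left(\frac{0}{3} - \frac{4}{-1}\right)\right) + 17150 = 35 \frac{-1 - 7 \left(6 + 0\right)}{2 \left(6 + 0\right)} \left(-16 + \left(\frac{0}{3} - \frac{4}{-1}\right)\right) + 17150 = 35 \frac{-1 - 42}{2 \cdot 6} \left(-16 + \left(0 \cdot \frac{1}{3} - -4\right)\right) + 17150 = 35 \cdot \frac{1}{2} \cdot \frac{1}{6} \left(-1 - 42\right) \left(-16 + \left(0 + 4\right)\right) + 17150 = 35 \cdot \frac{1}{2} \cdot \frac{1}{6} \left(-43\right) \left(-16 + 4\right) + 17150 = 35 \left(- \frac{43}{12}\right) \left(-12\right) + 17150 = \left(- \frac{1505}{12}\right) \left(-12\right) + 17150 = 1505 + 17150 = 18655$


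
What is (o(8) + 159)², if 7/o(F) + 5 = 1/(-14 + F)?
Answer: 23882769/961 ≈ 24852.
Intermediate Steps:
o(F) = 7/(-5 + 1/(-14 + F))
(o(8) + 159)² = (7*(14 - 1*8)/(-71 + 5*8) + 159)² = (7*(14 - 8)/(-71 + 40) + 159)² = (7*6/(-31) + 159)² = (7*(-1/31)*6 + 159)² = (-42/31 + 159)² = (4887/31)² = 23882769/961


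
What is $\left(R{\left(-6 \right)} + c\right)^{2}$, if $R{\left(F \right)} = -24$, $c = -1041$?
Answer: $1134225$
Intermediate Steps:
$\left(R{\left(-6 \right)} + c\right)^{2} = \left(-24 - 1041\right)^{2} = \left(-1065\right)^{2} = 1134225$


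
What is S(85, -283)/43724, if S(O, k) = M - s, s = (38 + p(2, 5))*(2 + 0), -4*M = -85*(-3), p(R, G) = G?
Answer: -599/174896 ≈ -0.0034249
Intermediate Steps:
M = -255/4 (M = -(-85)*(-3)/4 = -1/4*255 = -255/4 ≈ -63.750)
s = 86 (s = (38 + 5)*(2 + 0) = 43*2 = 86)
S(O, k) = -599/4 (S(O, k) = -255/4 - 1*86 = -255/4 - 86 = -599/4)
S(85, -283)/43724 = -599/4/43724 = -599/4*1/43724 = -599/174896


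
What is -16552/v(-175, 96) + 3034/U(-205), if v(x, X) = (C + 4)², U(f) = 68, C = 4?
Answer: -29105/136 ≈ -214.01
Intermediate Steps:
v(x, X) = 64 (v(x, X) = (4 + 4)² = 8² = 64)
-16552/v(-175, 96) + 3034/U(-205) = -16552/64 + 3034/68 = -16552*1/64 + 3034*(1/68) = -2069/8 + 1517/34 = -29105/136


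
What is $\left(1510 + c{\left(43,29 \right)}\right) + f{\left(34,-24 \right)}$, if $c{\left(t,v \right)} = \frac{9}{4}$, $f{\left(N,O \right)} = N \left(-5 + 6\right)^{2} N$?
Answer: $\frac{10673}{4} \approx 2668.3$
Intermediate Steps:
$f{\left(N,O \right)} = N^{2}$ ($f{\left(N,O \right)} = N 1^{2} N = N 1 N = N N = N^{2}$)
$c{\left(t,v \right)} = \frac{9}{4}$ ($c{\left(t,v \right)} = 9 \cdot \frac{1}{4} = \frac{9}{4}$)
$\left(1510 + c{\left(43,29 \right)}\right) + f{\left(34,-24 \right)} = \left(1510 + \frac{9}{4}\right) + 34^{2} = \frac{6049}{4} + 1156 = \frac{10673}{4}$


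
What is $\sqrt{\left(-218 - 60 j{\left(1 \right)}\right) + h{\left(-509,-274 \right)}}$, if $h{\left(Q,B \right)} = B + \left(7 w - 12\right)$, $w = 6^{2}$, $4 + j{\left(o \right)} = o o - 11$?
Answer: $14 \sqrt{3} \approx 24.249$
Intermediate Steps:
$j{\left(o \right)} = -15 + o^{2}$ ($j{\left(o \right)} = -4 + \left(o o - 11\right) = -4 + \left(o^{2} - 11\right) = -4 + \left(-11 + o^{2}\right) = -15 + o^{2}$)
$w = 36$
$h{\left(Q,B \right)} = 240 + B$ ($h{\left(Q,B \right)} = B + \left(7 \cdot 36 - 12\right) = B + \left(252 - 12\right) = B + 240 = 240 + B$)
$\sqrt{\left(-218 - 60 j{\left(1 \right)}\right) + h{\left(-509,-274 \right)}} = \sqrt{\left(-218 - 60 \left(-15 + 1^{2}\right)\right) + \left(240 - 274\right)} = \sqrt{\left(-218 - 60 \left(-15 + 1\right)\right) - 34} = \sqrt{\left(-218 - -840\right) - 34} = \sqrt{\left(-218 + 840\right) - 34} = \sqrt{622 - 34} = \sqrt{588} = 14 \sqrt{3}$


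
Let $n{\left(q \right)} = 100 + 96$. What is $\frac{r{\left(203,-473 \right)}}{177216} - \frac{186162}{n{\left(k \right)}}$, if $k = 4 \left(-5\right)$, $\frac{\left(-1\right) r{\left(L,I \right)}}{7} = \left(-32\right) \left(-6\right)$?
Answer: $- \frac{85914449}{90454} \approx -949.81$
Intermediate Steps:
$r{\left(L,I \right)} = -1344$ ($r{\left(L,I \right)} = - 7 \left(\left(-32\right) \left(-6\right)\right) = \left(-7\right) 192 = -1344$)
$k = -20$
$n{\left(q \right)} = 196$
$\frac{r{\left(203,-473 \right)}}{177216} - \frac{186162}{n{\left(k \right)}} = - \frac{1344}{177216} - \frac{186162}{196} = \left(-1344\right) \frac{1}{177216} - \frac{93081}{98} = - \frac{7}{923} - \frac{93081}{98} = - \frac{85914449}{90454}$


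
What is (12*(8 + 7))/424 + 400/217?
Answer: 52165/23002 ≈ 2.2678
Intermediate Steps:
(12*(8 + 7))/424 + 400/217 = (12*15)*(1/424) + 400*(1/217) = 180*(1/424) + 400/217 = 45/106 + 400/217 = 52165/23002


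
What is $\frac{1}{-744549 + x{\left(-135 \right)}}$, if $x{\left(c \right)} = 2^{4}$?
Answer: $- \frac{1}{744533} \approx -1.3431 \cdot 10^{-6}$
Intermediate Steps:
$x{\left(c \right)} = 16$
$\frac{1}{-744549 + x{\left(-135 \right)}} = \frac{1}{-744549 + 16} = \frac{1}{-744533} = - \frac{1}{744533}$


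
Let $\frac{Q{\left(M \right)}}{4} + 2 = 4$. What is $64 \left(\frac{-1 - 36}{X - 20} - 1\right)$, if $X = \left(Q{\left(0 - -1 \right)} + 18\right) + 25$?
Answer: $- \frac{4352}{31} \approx -140.39$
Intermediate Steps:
$Q{\left(M \right)} = 8$ ($Q{\left(M \right)} = -8 + 4 \cdot 4 = -8 + 16 = 8$)
$X = 51$ ($X = \left(8 + 18\right) + 25 = 26 + 25 = 51$)
$64 \left(\frac{-1 - 36}{X - 20} - 1\right) = 64 \left(\frac{-1 - 36}{51 - 20} - 1\right) = 64 \left(- \frac{37}{31} - 1\right) = 64 \left(- \frac{68}{31}\right) = - \frac{4352}{31}$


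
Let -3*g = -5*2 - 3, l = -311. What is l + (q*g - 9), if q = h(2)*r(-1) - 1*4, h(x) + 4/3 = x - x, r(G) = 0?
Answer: -1012/3 ≈ -337.33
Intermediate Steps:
h(x) = -4/3 (h(x) = -4/3 + (x - x) = -4/3 + 0 = -4/3)
g = 13/3 (g = -(-5*2 - 3)/3 = -(-10 - 3)/3 = -1/3*(-13) = 13/3 ≈ 4.3333)
q = -4 (q = -4/3*0 - 1*4 = 0 - 4 = -4)
l + (q*g - 9) = -311 + (-4*13/3 - 9) = -311 + (-52/3 - 9) = -311 - 79/3 = -1012/3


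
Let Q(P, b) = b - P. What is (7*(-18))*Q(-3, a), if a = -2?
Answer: -126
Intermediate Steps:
(7*(-18))*Q(-3, a) = (7*(-18))*(-2 - 1*(-3)) = -126*(-2 + 3) = -126*1 = -126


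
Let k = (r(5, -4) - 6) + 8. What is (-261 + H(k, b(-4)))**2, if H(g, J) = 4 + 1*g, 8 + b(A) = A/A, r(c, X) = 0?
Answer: 65025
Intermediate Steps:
b(A) = -7 (b(A) = -8 + A/A = -8 + 1 = -7)
k = 2 (k = (0 - 6) + 8 = -6 + 8 = 2)
H(g, J) = 4 + g
(-261 + H(k, b(-4)))**2 = (-261 + (4 + 2))**2 = (-261 + 6)**2 = (-255)**2 = 65025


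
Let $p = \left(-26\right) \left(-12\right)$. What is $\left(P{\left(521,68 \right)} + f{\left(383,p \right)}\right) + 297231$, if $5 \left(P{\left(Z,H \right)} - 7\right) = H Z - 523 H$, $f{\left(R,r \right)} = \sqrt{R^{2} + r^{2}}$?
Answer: $\frac{1486054}{5} + \sqrt{244033} \approx 2.9771 \cdot 10^{5}$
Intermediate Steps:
$p = 312$
$P{\left(Z,H \right)} = 7 - \frac{523 H}{5} + \frac{H Z}{5}$ ($P{\left(Z,H \right)} = 7 + \frac{H Z - 523 H}{5} = 7 + \frac{- 523 H + H Z}{5} = 7 + \left(- \frac{523 H}{5} + \frac{H Z}{5}\right) = 7 - \frac{523 H}{5} + \frac{H Z}{5}$)
$\left(P{\left(521,68 \right)} + f{\left(383,p \right)}\right) + 297231 = \left(\left(7 - \frac{35564}{5} + \frac{1}{5} \cdot 68 \cdot 521\right) + \sqrt{383^{2} + 312^{2}}\right) + 297231 = \left(\left(7 - \frac{35564}{5} + \frac{35428}{5}\right) + \sqrt{146689 + 97344}\right) + 297231 = \left(- \frac{101}{5} + \sqrt{244033}\right) + 297231 = \frac{1486054}{5} + \sqrt{244033}$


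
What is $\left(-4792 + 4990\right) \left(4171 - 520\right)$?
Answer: $722898$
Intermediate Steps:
$\left(-4792 + 4990\right) \left(4171 - 520\right) = 198 \cdot 3651 = 722898$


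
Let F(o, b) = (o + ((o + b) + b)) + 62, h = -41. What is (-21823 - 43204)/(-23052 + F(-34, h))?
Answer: 65027/23140 ≈ 2.8102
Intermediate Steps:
F(o, b) = 62 + 2*b + 2*o (F(o, b) = (o + ((b + o) + b)) + 62 = (o + (o + 2*b)) + 62 = (2*b + 2*o) + 62 = 62 + 2*b + 2*o)
(-21823 - 43204)/(-23052 + F(-34, h)) = (-21823 - 43204)/(-23052 + (62 + 2*(-41) + 2*(-34))) = -65027/(-23052 + (62 - 82 - 68)) = -65027/(-23052 - 88) = -65027/(-23140) = -65027*(-1/23140) = 65027/23140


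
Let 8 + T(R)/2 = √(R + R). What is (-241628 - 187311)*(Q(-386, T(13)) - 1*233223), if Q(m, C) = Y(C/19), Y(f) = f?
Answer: 1900737230567/19 - 857878*√26/19 ≈ 1.0004e+11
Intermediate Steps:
T(R) = -16 + 2*√2*√R (T(R) = -16 + 2*√(R + R) = -16 + 2*√(2*R) = -16 + 2*(√2*√R) = -16 + 2*√2*√R)
Q(m, C) = C/19
(-241628 - 187311)*(Q(-386, T(13)) - 1*233223) = (-241628 - 187311)*((-16 + 2*√2*√13)/19 - 1*233223) = -428939*((-16 + 2*√26)/19 - 233223) = -428939*((-16/19 + 2*√26/19) - 233223) = -428939*(-4431253/19 + 2*√26/19) = 1900737230567/19 - 857878*√26/19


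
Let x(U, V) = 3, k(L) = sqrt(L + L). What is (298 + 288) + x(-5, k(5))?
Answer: 589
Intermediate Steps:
k(L) = sqrt(2)*sqrt(L) (k(L) = sqrt(2*L) = sqrt(2)*sqrt(L))
(298 + 288) + x(-5, k(5)) = (298 + 288) + 3 = 586 + 3 = 589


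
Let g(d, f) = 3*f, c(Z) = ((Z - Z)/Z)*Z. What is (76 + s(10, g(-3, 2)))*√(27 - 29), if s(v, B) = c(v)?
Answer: 76*I*√2 ≈ 107.48*I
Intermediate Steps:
c(Z) = 0 (c(Z) = (0/Z)*Z = 0*Z = 0)
s(v, B) = 0
(76 + s(10, g(-3, 2)))*√(27 - 29) = (76 + 0)*√(27 - 29) = 76*√(-2) = 76*(I*√2) = 76*I*√2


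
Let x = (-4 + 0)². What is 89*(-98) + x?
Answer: -8706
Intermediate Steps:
x = 16 (x = (-4)² = 16)
89*(-98) + x = 89*(-98) + 16 = -8722 + 16 = -8706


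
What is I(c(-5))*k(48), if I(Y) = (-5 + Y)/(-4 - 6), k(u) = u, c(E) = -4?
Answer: 216/5 ≈ 43.200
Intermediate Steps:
I(Y) = ½ - Y/10 (I(Y) = (-5 + Y)/(-10) = (-5 + Y)*(-⅒) = ½ - Y/10)
I(c(-5))*k(48) = (½ - ⅒*(-4))*48 = (½ + ⅖)*48 = (9/10)*48 = 216/5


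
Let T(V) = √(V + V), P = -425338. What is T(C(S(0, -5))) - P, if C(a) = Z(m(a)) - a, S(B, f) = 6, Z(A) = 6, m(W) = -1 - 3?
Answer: 425338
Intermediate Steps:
m(W) = -4
C(a) = 6 - a
T(V) = √2*√V (T(V) = √(2*V) = √2*√V)
T(C(S(0, -5))) - P = √2*√(6 - 1*6) - 1*(-425338) = √2*√(6 - 6) + 425338 = √2*√0 + 425338 = √2*0 + 425338 = 0 + 425338 = 425338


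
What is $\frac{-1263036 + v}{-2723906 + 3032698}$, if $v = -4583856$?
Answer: $- \frac{1461723}{77198} \approx -18.935$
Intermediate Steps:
$\frac{-1263036 + v}{-2723906 + 3032698} = \frac{-1263036 - 4583856}{-2723906 + 3032698} = - \frac{5846892}{308792} = \left(-5846892\right) \frac{1}{308792} = - \frac{1461723}{77198}$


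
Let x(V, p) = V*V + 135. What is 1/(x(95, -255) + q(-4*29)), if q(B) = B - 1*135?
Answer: 1/8909 ≈ 0.00011225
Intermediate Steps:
q(B) = -135 + B (q(B) = B - 135 = -135 + B)
x(V, p) = 135 + V² (x(V, p) = V² + 135 = 135 + V²)
1/(x(95, -255) + q(-4*29)) = 1/((135 + 95²) + (-135 - 4*29)) = 1/((135 + 9025) + (-135 - 116)) = 1/(9160 - 251) = 1/8909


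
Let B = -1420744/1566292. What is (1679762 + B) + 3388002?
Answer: 152646092122/30121 ≈ 5.0678e+6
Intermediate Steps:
B = -27322/30121 (B = -1420744*1/1566292 = -27322/30121 ≈ -0.90707)
(1679762 + B) + 3388002 = (1679762 - 27322/30121) + 3388002 = 50596083880/30121 + 3388002 = 152646092122/30121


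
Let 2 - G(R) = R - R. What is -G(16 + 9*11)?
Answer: -2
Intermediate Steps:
G(R) = 2 (G(R) = 2 - (R - R) = 2 - 1*0 = 2 + 0 = 2)
-G(16 + 9*11) = -1*2 = -2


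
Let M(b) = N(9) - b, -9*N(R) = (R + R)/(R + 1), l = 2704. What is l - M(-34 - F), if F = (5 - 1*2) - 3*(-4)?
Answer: 13276/5 ≈ 2655.2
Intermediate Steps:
F = 15 (F = (5 - 2) + 12 = 3 + 12 = 15)
N(R) = -2*R/(9*(1 + R)) (N(R) = -(R + R)/(9*(R + 1)) = -2*R/(9*(1 + R)))
M(b) = -1/5 - b (M(b) = -2*9/(9 + 9*9) - b = -2*9/(9 + 81) - b = -2*9/90 - b = -2*9*1/90 - b = -1/5 - b)
l - M(-34 - F) = 2704 - (-1/5 - (-34 - 1*15)) = 2704 - (-1/5 - (-34 - 15)) = 2704 - (-1/5 - 1*(-49)) = 2704 - (-1/5 + 49) = 2704 - 1*244/5 = 2704 - 244/5 = 13276/5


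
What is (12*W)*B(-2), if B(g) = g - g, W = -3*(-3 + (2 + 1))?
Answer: 0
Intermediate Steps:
W = 0 (W = -3*(-3 + 3) = -3*0 = 0)
B(g) = 0
(12*W)*B(-2) = (12*0)*0 = 0*0 = 0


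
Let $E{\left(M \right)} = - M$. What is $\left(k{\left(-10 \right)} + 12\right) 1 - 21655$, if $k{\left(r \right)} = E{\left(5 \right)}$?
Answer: $-21648$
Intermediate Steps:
$k{\left(r \right)} = -5$ ($k{\left(r \right)} = \left(-1\right) 5 = -5$)
$\left(k{\left(-10 \right)} + 12\right) 1 - 21655 = \left(-5 + 12\right) 1 - 21655 = 7 \cdot 1 - 21655 = 7 - 21655 = -21648$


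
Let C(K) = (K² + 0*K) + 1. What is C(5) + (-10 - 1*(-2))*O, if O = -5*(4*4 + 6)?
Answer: 906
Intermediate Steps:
O = -110 (O = -5*(16 + 6) = -5*22 = -110)
C(K) = 1 + K² (C(K) = (K² + 0) + 1 = K² + 1 = 1 + K²)
C(5) + (-10 - 1*(-2))*O = (1 + 5²) + (-10 - 1*(-2))*(-110) = (1 + 25) + (-10 + 2)*(-110) = 26 - 8*(-110) = 26 + 880 = 906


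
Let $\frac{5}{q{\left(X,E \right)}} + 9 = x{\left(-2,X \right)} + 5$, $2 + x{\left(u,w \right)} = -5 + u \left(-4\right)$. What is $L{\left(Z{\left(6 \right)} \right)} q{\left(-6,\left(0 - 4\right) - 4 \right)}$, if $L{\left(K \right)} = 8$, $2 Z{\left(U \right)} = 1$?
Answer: $- \frac{40}{3} \approx -13.333$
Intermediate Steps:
$Z{\left(U \right)} = \frac{1}{2}$ ($Z{\left(U \right)} = \frac{1}{2} \cdot 1 = \frac{1}{2}$)
$x{\left(u,w \right)} = -7 - 4 u$ ($x{\left(u,w \right)} = -2 + \left(-5 + u \left(-4\right)\right) = -2 - \left(5 + 4 u\right) = -7 - 4 u$)
$q{\left(X,E \right)} = - \frac{5}{3}$ ($q{\left(X,E \right)} = \frac{5}{-9 + \left(\left(-7 - -8\right) + 5\right)} = \frac{5}{-9 + \left(\left(-7 + 8\right) + 5\right)} = \frac{5}{-9 + \left(1 + 5\right)} = \frac{5}{-9 + 6} = \frac{5}{-3} = 5 \left(- \frac{1}{3}\right) = - \frac{5}{3}$)
$L{\left(Z{\left(6 \right)} \right)} q{\left(-6,\left(0 - 4\right) - 4 \right)} = 8 \left(- \frac{5}{3}\right) = - \frac{40}{3}$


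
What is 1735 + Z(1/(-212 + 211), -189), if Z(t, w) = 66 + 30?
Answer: 1831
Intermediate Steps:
Z(t, w) = 96
1735 + Z(1/(-212 + 211), -189) = 1735 + 96 = 1831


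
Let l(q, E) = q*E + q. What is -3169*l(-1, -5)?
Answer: -12676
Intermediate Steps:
l(q, E) = q + E*q (l(q, E) = E*q + q = q + E*q)
-3169*l(-1, -5) = -(-3169)*(1 - 5) = -(-3169)*(-4) = -3169*4 = -12676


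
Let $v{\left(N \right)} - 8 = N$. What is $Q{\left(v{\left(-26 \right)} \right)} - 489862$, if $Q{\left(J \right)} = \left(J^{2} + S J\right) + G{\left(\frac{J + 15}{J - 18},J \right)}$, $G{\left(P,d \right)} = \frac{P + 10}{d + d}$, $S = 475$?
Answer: $- \frac{215174137}{432} \approx -4.9809 \cdot 10^{5}$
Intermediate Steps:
$v{\left(N \right)} = 8 + N$
$G{\left(P,d \right)} = \frac{10 + P}{2 d}$
$Q{\left(J \right)} = J^{2} + 475 J + \frac{10 + \frac{15 + J}{-18 + J}}{2 J}$ ($Q{\left(J \right)} = \left(J^{2} + 475 J\right) + \frac{10 + \frac{J + 15}{J - 18}}{2 J} = \left(J^{2} + 475 J\right) + \frac{10 + \frac{15 + J}{-18 + J}}{2 J} = J^{2} + 475 J + \frac{10 + \frac{15 + J}{-18 + J}}{2 J}$)
$Q{\left(v{\left(-26 \right)} \right)} - 489862 = \frac{-165 + 11 \left(8 - 26\right) + 2 \left(8 - 26\right)^{2} \left(-18 + \left(8 - 26\right)\right) \left(475 + \left(8 - 26\right)\right)}{2 \left(8 - 26\right) \left(-18 + \left(8 - 26\right)\right)} - 489862 = \frac{-165 + 11 \left(-18\right) + 2 \left(-18\right)^{2} \left(-18 - 18\right) \left(475 - 18\right)}{2 \left(-18\right) \left(-18 - 18\right)} - 489862 = \frac{1}{2} \left(- \frac{1}{18}\right) \frac{1}{-36} \left(-165 - 198 + 2 \cdot 324 \left(-36\right) 457\right) - 489862 = \frac{1}{2} \left(- \frac{1}{18}\right) \left(- \frac{1}{36}\right) \left(-165 - 198 - 10660896\right) - 489862 = \frac{1}{2} \left(- \frac{1}{18}\right) \left(- \frac{1}{36}\right) \left(-10661259\right) - 489862 = - \frac{3553753}{432} - 489862 = - \frac{215174137}{432}$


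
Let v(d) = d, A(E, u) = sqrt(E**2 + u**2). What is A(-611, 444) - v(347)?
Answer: -347 + sqrt(570457) ≈ 408.29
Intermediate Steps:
A(-611, 444) - v(347) = sqrt((-611)**2 + 444**2) - 1*347 = sqrt(373321 + 197136) - 347 = sqrt(570457) - 347 = -347 + sqrt(570457)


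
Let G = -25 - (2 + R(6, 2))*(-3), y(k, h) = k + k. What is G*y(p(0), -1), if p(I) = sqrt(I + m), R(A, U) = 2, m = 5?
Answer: -26*sqrt(5) ≈ -58.138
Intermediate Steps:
p(I) = sqrt(5 + I) (p(I) = sqrt(I + 5) = sqrt(5 + I))
y(k, h) = 2*k
G = -13 (G = -25 - (2 + 2)*(-3) = -25 - 4*(-3) = -25 - 1*(-12) = -25 + 12 = -13)
G*y(p(0), -1) = -26*sqrt(5 + 0) = -26*sqrt(5)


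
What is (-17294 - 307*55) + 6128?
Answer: -28051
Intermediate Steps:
(-17294 - 307*55) + 6128 = (-17294 - 16885) + 6128 = -34179 + 6128 = -28051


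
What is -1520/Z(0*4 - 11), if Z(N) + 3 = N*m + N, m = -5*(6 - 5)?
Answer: -1520/41 ≈ -37.073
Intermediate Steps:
m = -5 (m = -5*1 = -5)
Z(N) = -3 - 4*N (Z(N) = -3 + (N*(-5) + N) = -3 + (-5*N + N) = -3 - 4*N)
-1520/Z(0*4 - 11) = -1520/(-3 - 4*(0*4 - 11)) = -1520/(-3 - 4*(0 - 11)) = -1520/(-3 - 4*(-11)) = -1520/(-3 + 44) = -1520/41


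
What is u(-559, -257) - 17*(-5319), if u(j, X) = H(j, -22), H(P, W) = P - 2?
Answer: 89862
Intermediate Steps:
H(P, W) = -2 + P
u(j, X) = -2 + j
u(-559, -257) - 17*(-5319) = (-2 - 559) - 17*(-5319) = -561 - 1*(-90423) = -561 + 90423 = 89862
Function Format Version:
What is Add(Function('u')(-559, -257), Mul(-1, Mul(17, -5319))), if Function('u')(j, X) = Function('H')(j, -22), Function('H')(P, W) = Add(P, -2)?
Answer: 89862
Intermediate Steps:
Function('H')(P, W) = Add(-2, P)
Function('u')(j, X) = Add(-2, j)
Add(Function('u')(-559, -257), Mul(-1, Mul(17, -5319))) = Add(Add(-2, -559), Mul(-1, Mul(17, -5319))) = Add(-561, Mul(-1, -90423)) = Add(-561, 90423) = 89862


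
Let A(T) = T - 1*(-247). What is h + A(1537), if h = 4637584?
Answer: 4639368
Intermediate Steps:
A(T) = 247 + T (A(T) = T + 247 = 247 + T)
h + A(1537) = 4637584 + (247 + 1537) = 4637584 + 1784 = 4639368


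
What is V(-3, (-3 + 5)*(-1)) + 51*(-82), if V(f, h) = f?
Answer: -4185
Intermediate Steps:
V(-3, (-3 + 5)*(-1)) + 51*(-82) = -3 + 51*(-82) = -3 - 4182 = -4185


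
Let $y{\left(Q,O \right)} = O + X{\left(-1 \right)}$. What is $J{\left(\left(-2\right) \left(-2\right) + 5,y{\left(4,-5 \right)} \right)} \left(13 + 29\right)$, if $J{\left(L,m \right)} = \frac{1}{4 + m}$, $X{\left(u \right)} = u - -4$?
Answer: $21$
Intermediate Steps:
$X{\left(u \right)} = 4 + u$ ($X{\left(u \right)} = u + 4 = 4 + u$)
$y{\left(Q,O \right)} = 3 + O$ ($y{\left(Q,O \right)} = O + \left(4 - 1\right) = O + 3 = 3 + O$)
$J{\left(\left(-2\right) \left(-2\right) + 5,y{\left(4,-5 \right)} \right)} \left(13 + 29\right) = \frac{13 + 29}{4 + \left(3 - 5\right)} = \frac{1}{4 - 2} \cdot 42 = \frac{1}{2} \cdot 42 = 21$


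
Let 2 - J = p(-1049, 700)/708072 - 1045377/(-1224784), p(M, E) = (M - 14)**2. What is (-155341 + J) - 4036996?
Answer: -454467855376382615/108404407056 ≈ -4.1923e+6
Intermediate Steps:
p(M, E) = (-14 + M)**2
J = -48712452743/108404407056 (J = 2 - ((-14 - 1049)**2/708072 - 1045377/(-1224784)) = 2 - ((-1063)**2*(1/708072) - 1045377*(-1/1224784)) = 2 - (1129969*(1/708072) + 1045377/1224784) = 2 - (1129969/708072 + 1045377/1224784) = 2 - 1*265521266855/108404407056 = 2 - 265521266855/108404407056 = -48712452743/108404407056 ≈ -0.44936)
(-155341 + J) - 4036996 = (-155341 - 48712452743/108404407056) - 4036996 = -16839697708938839/108404407056 - 4036996 = -454467855376382615/108404407056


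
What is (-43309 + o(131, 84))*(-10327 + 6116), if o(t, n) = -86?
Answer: 182736345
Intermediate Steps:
(-43309 + o(131, 84))*(-10327 + 6116) = (-43309 - 86)*(-10327 + 6116) = -43395*(-4211) = 182736345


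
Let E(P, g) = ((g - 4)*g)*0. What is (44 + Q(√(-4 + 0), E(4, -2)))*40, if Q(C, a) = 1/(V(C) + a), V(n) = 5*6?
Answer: 5284/3 ≈ 1761.3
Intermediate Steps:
V(n) = 30
E(P, g) = 0 (E(P, g) = ((-4 + g)*g)*0 = (g*(-4 + g))*0 = 0)
Q(C, a) = 1/(30 + a)
(44 + Q(√(-4 + 0), E(4, -2)))*40 = (44 + 1/(30 + 0))*40 = (44 + 1/30)*40 = (1321/30)*40 = 5284/3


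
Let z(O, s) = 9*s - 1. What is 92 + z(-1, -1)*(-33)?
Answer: 422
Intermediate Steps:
z(O, s) = -1 + 9*s
92 + z(-1, -1)*(-33) = 92 + (-1 + 9*(-1))*(-33) = 92 + (-1 - 9)*(-33) = 92 - 10*(-33) = 92 + 330 = 422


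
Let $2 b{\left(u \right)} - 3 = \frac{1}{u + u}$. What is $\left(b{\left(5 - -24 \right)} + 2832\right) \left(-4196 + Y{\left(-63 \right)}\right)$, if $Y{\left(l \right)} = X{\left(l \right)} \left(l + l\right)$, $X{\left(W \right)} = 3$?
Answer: $- \frac{751707169}{58} \approx -1.296 \cdot 10^{7}$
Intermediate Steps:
$b{\left(u \right)} = \frac{3}{2} + \frac{1}{4 u}$ ($b{\left(u \right)} = \frac{3}{2} + \frac{1}{2 \left(u + u\right)} = \frac{3}{2} + \frac{1}{2 \cdot 2 u} = \frac{3}{2} + \frac{\frac{1}{2} \frac{1}{u}}{2} = \frac{3}{2} + \frac{1}{4 u}$)
$Y{\left(l \right)} = 6 l$ ($Y{\left(l \right)} = 3 \left(l + l\right) = 3 \cdot 2 l = 6 l$)
$\left(b{\left(5 - -24 \right)} + 2832\right) \left(-4196 + Y{\left(-63 \right)}\right) = \left(\frac{1 + 6 \left(5 - -24\right)}{4 \left(5 - -24\right)} + 2832\right) \left(-4196 + 6 \left(-63\right)\right) = \left(\frac{1 + 6 \left(5 + 24\right)}{4 \left(5 + 24\right)} + 2832\right) \left(-4196 - 378\right) = \left(\frac{1 + 6 \cdot 29}{4 \cdot 29} + 2832\right) \left(-4574\right) = \left(\frac{1}{4} \cdot \frac{1}{29} \left(1 + 174\right) + 2832\right) \left(-4574\right) = \left(\frac{1}{4} \cdot \frac{1}{29} \cdot 175 + 2832\right) \left(-4574\right) = \left(\frac{175}{116} + 2832\right) \left(-4574\right) = \frac{328687}{116} \left(-4574\right) = - \frac{751707169}{58}$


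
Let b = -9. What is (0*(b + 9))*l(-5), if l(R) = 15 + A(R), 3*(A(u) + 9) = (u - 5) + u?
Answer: 0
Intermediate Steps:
A(u) = -32/3 + 2*u/3 (A(u) = -9 + ((u - 5) + u)/3 = -9 + ((-5 + u) + u)/3 = -9 + (-5 + 2*u)/3 = -9 + (-5/3 + 2*u/3) = -32/3 + 2*u/3)
l(R) = 13/3 + 2*R/3 (l(R) = 15 + (-32/3 + 2*R/3) = 13/3 + 2*R/3)
(0*(b + 9))*l(-5) = (0*(-9 + 9))*(13/3 + (2/3)*(-5)) = (0*0)*(13/3 - 10/3) = 0*1 = 0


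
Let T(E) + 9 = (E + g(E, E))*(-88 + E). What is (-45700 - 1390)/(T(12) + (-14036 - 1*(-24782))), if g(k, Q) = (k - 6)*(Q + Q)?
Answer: 47090/1119 ≈ 42.082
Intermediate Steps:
g(k, Q) = 2*Q*(-6 + k) (g(k, Q) = (-6 + k)*(2*Q) = 2*Q*(-6 + k))
T(E) = -9 + (-88 + E)*(E + 2*E*(-6 + E)) (T(E) = -9 + (E + 2*E*(-6 + E))*(-88 + E) = -9 + (-88 + E)*(E + 2*E*(-6 + E)))
(-45700 - 1390)/(T(12) + (-14036 - 1*(-24782))) = (-45700 - 1390)/((-9 - 187*12² + 2*12³ + 968*12) + (-14036 - 1*(-24782))) = -47090/((-9 - 187*144 + 2*1728 + 11616) + (-14036 + 24782)) = -47090/((-9 - 26928 + 3456 + 11616) + 10746) = -47090/(-11865 + 10746) = -47090/(-1119) = -47090*(-1/1119) = 47090/1119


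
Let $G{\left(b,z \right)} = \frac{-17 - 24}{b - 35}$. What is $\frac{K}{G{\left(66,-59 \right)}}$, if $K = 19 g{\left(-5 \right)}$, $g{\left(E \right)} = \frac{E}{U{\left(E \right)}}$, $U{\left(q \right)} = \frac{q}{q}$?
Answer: $\frac{2945}{41} \approx 71.829$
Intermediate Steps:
$U{\left(q \right)} = 1$
$g{\left(E \right)} = E$ ($g{\left(E \right)} = \frac{E}{1} = 1 E = E$)
$G{\left(b,z \right)} = - \frac{41}{-35 + b}$
$K = -95$ ($K = 19 \left(-5\right) = -95$)
$\frac{K}{G{\left(66,-59 \right)}} = - \frac{95}{\left(-41\right) \frac{1}{-35 + 66}} = - \frac{95}{\left(-41\right) \frac{1}{31}} = - \frac{95}{- \frac{41}{31}} = \left(-95\right) \left(- \frac{31}{41}\right) = \frac{2945}{41}$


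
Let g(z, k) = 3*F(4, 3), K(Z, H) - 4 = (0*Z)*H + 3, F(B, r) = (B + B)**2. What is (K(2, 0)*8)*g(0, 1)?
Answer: 10752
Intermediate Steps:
F(B, r) = 4*B**2 (F(B, r) = (2*B)**2 = 4*B**2)
K(Z, H) = 7 (K(Z, H) = 4 + ((0*Z)*H + 3) = 4 + (0*H + 3) = 4 + (0 + 3) = 4 + 3 = 7)
g(z, k) = 192 (g(z, k) = 3*(4*4**2) = 3*(4*16) = 3*64 = 192)
(K(2, 0)*8)*g(0, 1) = (7*8)*192 = 56*192 = 10752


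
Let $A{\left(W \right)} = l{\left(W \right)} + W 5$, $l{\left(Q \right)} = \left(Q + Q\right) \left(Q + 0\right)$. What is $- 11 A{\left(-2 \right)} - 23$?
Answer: $-1$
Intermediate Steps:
$l{\left(Q \right)} = 2 Q^{2}$ ($l{\left(Q \right)} = 2 Q Q = 2 Q^{2}$)
$A{\left(W \right)} = 2 W^{2} + 5 W$ ($A{\left(W \right)} = 2 W^{2} + W 5 = 2 W^{2} + 5 W$)
$- 11 A{\left(-2 \right)} - 23 = - 11 \left(- 2 \left(5 + 2 \left(-2\right)\right)\right) - 23 = - 11 \left(- 2 \left(5 - 4\right)\right) - 23 = - 11 \left(\left(-2\right) 1\right) - 23 = \left(-11\right) \left(-2\right) - 23 = 22 - 23 = -1$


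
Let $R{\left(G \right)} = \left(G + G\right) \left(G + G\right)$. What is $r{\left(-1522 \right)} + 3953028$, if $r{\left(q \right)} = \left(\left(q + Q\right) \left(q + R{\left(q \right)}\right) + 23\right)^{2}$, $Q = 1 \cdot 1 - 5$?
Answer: $199868785826797092109$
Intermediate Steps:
$R{\left(G \right)} = 4 G^{2}$ ($R{\left(G \right)} = 2 G 2 G = 4 G^{2}$)
$Q = -4$ ($Q = 1 - 5 = -4$)
$r{\left(q \right)} = \left(23 + \left(-4 + q\right) \left(q + 4 q^{2}\right)\right)^{2}$ ($r{\left(q \right)} = \left(\left(q - 4\right) \left(q + 4 q^{2}\right) + 23\right)^{2} = \left(\left(-4 + q\right) \left(q + 4 q^{2}\right) + 23\right)^{2} = \left(23 + \left(-4 + q\right) \left(q + 4 q^{2}\right)\right)^{2}$)
$r{\left(-1522 \right)} + 3953028 = \left(23 - 15 \left(-1522\right)^{2} - -6088 + 4 \left(-1522\right)^{3}\right)^{2} + 3953028 = \left(23 - 34747260 + 6088 + 4 \left(-3525688648\right)\right)^{2} + 3953028 = \left(23 - 34747260 + 6088 - 14102754592\right)^{2} + 3953028 = \left(-14137495741\right)^{2} + 3953028 = 199868785826793139081 + 3953028 = 199868785826797092109$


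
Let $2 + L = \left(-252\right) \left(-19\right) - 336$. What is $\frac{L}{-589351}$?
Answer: $- \frac{4450}{589351} \approx -0.0075507$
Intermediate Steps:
$L = 4450$ ($L = -2 - -4452 = -2 + \left(4788 - 336\right) = -2 + 4452 = 4450$)
$\frac{L}{-589351} = \frac{4450}{-589351} = 4450 \left(- \frac{1}{589351}\right) = - \frac{4450}{589351}$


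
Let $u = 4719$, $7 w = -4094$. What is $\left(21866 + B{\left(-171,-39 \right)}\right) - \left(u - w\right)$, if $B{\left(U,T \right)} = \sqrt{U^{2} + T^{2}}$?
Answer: $\frac{115935}{7} + 3 \sqrt{3418} \approx 16738.0$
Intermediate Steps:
$w = - \frac{4094}{7}$ ($w = \frac{1}{7} \left(-4094\right) = - \frac{4094}{7} \approx -584.86$)
$B{\left(U,T \right)} = \sqrt{T^{2} + U^{2}}$
$\left(21866 + B{\left(-171,-39 \right)}\right) - \left(u - w\right) = \left(21866 + \sqrt{\left(-39\right)^{2} + \left(-171\right)^{2}}\right) - \frac{37127}{7} = \left(21866 + \sqrt{1521 + 29241}\right) - \frac{37127}{7} = \left(21866 + \sqrt{30762}\right) - \frac{37127}{7} = \left(21866 + 3 \sqrt{3418}\right) - \frac{37127}{7} = \frac{115935}{7} + 3 \sqrt{3418}$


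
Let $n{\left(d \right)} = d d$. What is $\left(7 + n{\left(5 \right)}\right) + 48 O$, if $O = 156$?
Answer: $7520$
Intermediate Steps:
$n{\left(d \right)} = d^{2}$
$\left(7 + n{\left(5 \right)}\right) + 48 O = \left(7 + 5^{2}\right) + 48 \cdot 156 = \left(7 + 25\right) + 7488 = 32 + 7488 = 7520$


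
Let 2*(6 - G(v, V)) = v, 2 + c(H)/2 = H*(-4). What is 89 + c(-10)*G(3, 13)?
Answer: 431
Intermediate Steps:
c(H) = -4 - 8*H (c(H) = -4 + 2*(H*(-4)) = -4 + 2*(-4*H) = -4 - 8*H)
G(v, V) = 6 - v/2
89 + c(-10)*G(3, 13) = 89 + (-4 - 8*(-10))*(6 - ½*3) = 89 + (-4 + 80)*(6 - 3/2) = 89 + 76*(9/2) = 89 + 342 = 431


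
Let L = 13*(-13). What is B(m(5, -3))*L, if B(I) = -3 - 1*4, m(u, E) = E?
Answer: 1183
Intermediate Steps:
B(I) = -7 (B(I) = -3 - 4 = -7)
L = -169
B(m(5, -3))*L = -7*(-169) = 1183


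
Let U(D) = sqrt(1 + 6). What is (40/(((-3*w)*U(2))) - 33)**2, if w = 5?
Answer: 68671/63 + 176*sqrt(7)/7 ≈ 1156.5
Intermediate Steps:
U(D) = sqrt(7)
(40/(((-3*w)*U(2))) - 33)**2 = (40/(((-3*5)*sqrt(7))) - 33)**2 = (40/((-15*sqrt(7))) - 33)**2 = (40*(-sqrt(7)/105) - 33)**2 = (-8*sqrt(7)/21 - 33)**2 = (-33 - 8*sqrt(7)/21)**2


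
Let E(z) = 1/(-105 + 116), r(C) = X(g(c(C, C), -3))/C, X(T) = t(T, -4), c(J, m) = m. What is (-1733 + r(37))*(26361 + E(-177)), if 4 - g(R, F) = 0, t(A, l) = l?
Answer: -18594454500/407 ≈ -4.5687e+7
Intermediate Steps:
g(R, F) = 4 (g(R, F) = 4 - 1*0 = 4 + 0 = 4)
X(T) = -4
r(C) = -4/C
E(z) = 1/11
(-1733 + r(37))*(26361 + E(-177)) = (-1733 - 4/37)*(26361 + 1/11) = (-1733 - 4*1/37)*(289972/11) = (-1733 - 4/37)*(289972/11) = -64125/37*289972/11 = -18594454500/407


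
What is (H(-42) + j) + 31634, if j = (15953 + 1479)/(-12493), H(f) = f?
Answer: 394661424/12493 ≈ 31591.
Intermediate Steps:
j = -17432/12493 (j = 17432*(-1/12493) = -17432/12493 ≈ -1.3953)
(H(-42) + j) + 31634 = (-42 - 17432/12493) + 31634 = -542138/12493 + 31634 = 394661424/12493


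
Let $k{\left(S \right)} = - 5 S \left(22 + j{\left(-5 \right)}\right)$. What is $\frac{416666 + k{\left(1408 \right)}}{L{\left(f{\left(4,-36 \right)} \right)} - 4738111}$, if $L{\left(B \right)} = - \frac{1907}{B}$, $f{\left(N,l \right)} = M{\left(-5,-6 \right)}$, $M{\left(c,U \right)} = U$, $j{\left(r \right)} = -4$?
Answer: $- \frac{1739676}{28426759} \approx -0.061199$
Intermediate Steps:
$f{\left(N,l \right)} = -6$
$k{\left(S \right)} = - 90 S$ ($k{\left(S \right)} = - 5 S \left(22 - 4\right) = - 5 S 18 = - 90 S$)
$\frac{416666 + k{\left(1408 \right)}}{L{\left(f{\left(4,-36 \right)} \right)} - 4738111} = \frac{416666 - 126720}{- \frac{1907}{-6} - 4738111} = \frac{416666 - 126720}{\left(-1907\right) \left(- \frac{1}{6}\right) - 4738111} = \frac{289946}{\frac{1907}{6} - 4738111} = \frac{289946}{- \frac{28426759}{6}} = 289946 \left(- \frac{6}{28426759}\right) = - \frac{1739676}{28426759}$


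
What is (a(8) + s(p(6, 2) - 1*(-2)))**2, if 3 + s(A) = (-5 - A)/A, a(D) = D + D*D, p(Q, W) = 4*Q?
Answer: 3108169/676 ≈ 4597.9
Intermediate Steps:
a(D) = D + D**2
s(A) = -3 + (-5 - A)/A
(a(8) + s(p(6, 2) - 1*(-2)))**2 = (8*(1 + 8) + (-4 - 5/(4*6 - 1*(-2))))**2 = (8*9 + (-4 - 5/(24 + 2)))**2 = (72 + (-4 - 5/26))**2 = (72 - 109/26)**2 = (1763/26)**2 = 3108169/676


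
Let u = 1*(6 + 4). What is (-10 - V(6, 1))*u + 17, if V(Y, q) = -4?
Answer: -43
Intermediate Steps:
u = 10 (u = 1*10 = 10)
(-10 - V(6, 1))*u + 17 = (-10 - 1*(-4))*10 + 17 = (-10 + 4)*10 + 17 = -6*10 + 17 = -60 + 17 = -43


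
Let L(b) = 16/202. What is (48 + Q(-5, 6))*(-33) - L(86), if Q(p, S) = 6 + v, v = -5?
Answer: -163325/101 ≈ -1617.1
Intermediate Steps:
Q(p, S) = 1 (Q(p, S) = 6 - 5 = 1)
L(b) = 8/101 (L(b) = 16*(1/202) = 8/101)
(48 + Q(-5, 6))*(-33) - L(86) = (48 + 1)*(-33) - 1*8/101 = 49*(-33) - 8/101 = -1617 - 8/101 = -163325/101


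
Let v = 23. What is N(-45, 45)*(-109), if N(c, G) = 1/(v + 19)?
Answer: -109/42 ≈ -2.5952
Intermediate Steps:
N(c, G) = 1/42 (N(c, G) = 1/(23 + 19) = 1/42)
N(-45, 45)*(-109) = (1/42)*(-109) = -109/42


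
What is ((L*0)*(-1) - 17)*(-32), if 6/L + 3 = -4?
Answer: 544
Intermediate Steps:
L = -6/7 (L = 6/(-3 - 4) = 6/(-7) = 6*(-⅐) = -6/7 ≈ -0.85714)
((L*0)*(-1) - 17)*(-32) = (-6/7*0*(-1) - 17)*(-32) = (0*(-1) - 17)*(-32) = (0 - 17)*(-32) = -17*(-32) = 544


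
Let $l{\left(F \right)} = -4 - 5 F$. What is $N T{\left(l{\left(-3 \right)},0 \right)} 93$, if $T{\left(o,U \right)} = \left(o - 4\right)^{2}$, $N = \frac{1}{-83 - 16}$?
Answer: $- \frac{1519}{33} \approx -46.03$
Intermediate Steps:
$N = - \frac{1}{99}$ ($N = \frac{1}{-99} = - \frac{1}{99} \approx -0.010101$)
$T{\left(o,U \right)} = \left(-4 + o\right)^{2}$
$N T{\left(l{\left(-3 \right)},0 \right)} 93 = - \frac{\left(-4 - -11\right)^{2}}{99} \cdot 93 = - \frac{\left(-4 + \left(-4 + 15\right)\right)^{2}}{99} \cdot 93 = - \frac{\left(-4 + 11\right)^{2}}{99} \cdot 93 = - \frac{7^{2}}{99} \cdot 93 = \left(- \frac{1}{99}\right) 49 \cdot 93 = \left(- \frac{49}{99}\right) 93 = - \frac{1519}{33}$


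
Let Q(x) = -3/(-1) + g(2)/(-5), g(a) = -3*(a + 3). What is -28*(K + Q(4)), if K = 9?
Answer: -420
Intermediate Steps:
g(a) = -9 - 3*a (g(a) = -3*(3 + a) = -9 - 3*a)
Q(x) = 6 (Q(x) = -3/(-1) + (-9 - 3*2)/(-5) = -3*(-1) + (-9 - 6)*(-⅕) = 3 - 15*(-⅕) = 3 + 3 = 6)
-28*(K + Q(4)) = -28*(9 + 6) = -28*15 = -420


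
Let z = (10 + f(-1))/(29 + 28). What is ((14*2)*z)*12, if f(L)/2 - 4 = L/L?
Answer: 2240/19 ≈ 117.89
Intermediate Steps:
f(L) = 10 (f(L) = 8 + 2*(L/L) = 8 + 2*1 = 8 + 2 = 10)
z = 20/57 (z = (10 + 10)/(29 + 28) = 20/57 ≈ 0.35088)
((14*2)*z)*12 = ((14*2)*(20/57))*12 = (28*(20/57))*12 = (560/57)*12 = 2240/19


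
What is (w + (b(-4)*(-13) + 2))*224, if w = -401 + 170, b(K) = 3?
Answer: -60032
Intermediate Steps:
w = -231
(w + (b(-4)*(-13) + 2))*224 = (-231 + (3*(-13) + 2))*224 = (-231 + (-39 + 2))*224 = (-231 - 37)*224 = -268*224 = -60032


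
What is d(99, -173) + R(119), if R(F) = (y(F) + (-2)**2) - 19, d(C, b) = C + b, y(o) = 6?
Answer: -83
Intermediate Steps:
R(F) = -9 (R(F) = (6 + (-2)**2) - 19 = (6 + 4) - 19 = 10 - 19 = -9)
d(99, -173) + R(119) = (99 - 173) - 9 = -74 - 9 = -83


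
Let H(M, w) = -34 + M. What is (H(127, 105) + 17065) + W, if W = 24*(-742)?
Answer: -650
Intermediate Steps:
W = -17808
(H(127, 105) + 17065) + W = ((-34 + 127) + 17065) - 17808 = (93 + 17065) - 17808 = 17158 - 17808 = -650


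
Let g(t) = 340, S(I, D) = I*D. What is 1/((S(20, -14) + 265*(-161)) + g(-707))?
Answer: -1/42605 ≈ -2.3471e-5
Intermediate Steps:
S(I, D) = D*I
1/((S(20, -14) + 265*(-161)) + g(-707)) = 1/((-14*20 + 265*(-161)) + 340) = 1/((-280 - 42665) + 340) = 1/(-42945 + 340) = 1/(-42605) = -1/42605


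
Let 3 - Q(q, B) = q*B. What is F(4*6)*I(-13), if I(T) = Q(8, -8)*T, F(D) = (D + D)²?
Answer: -2006784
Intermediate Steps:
Q(q, B) = 3 - B*q (Q(q, B) = 3 - q*B = 3 - B*q)
F(D) = 4*D² (F(D) = (2*D)² = 4*D²)
I(T) = 67*T (I(T) = (3 - 1*(-8)*8)*T = (3 + 64)*T = 67*T)
F(4*6)*I(-13) = (4*(4*6)²)*(67*(-13)) = (4*24²)*(-871) = (4*576)*(-871) = 2304*(-871) = -2006784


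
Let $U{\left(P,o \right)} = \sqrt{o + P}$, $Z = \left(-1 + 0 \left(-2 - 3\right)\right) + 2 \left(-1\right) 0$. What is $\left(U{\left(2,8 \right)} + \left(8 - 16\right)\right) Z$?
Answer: $8 - \sqrt{10} \approx 4.8377$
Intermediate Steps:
$Z = -1$ ($Z = \left(-1 + 0 \left(-5\right)\right) - 0 = \left(-1 + 0\right) + 0 = -1 + 0 = -1$)
$U{\left(P,o \right)} = \sqrt{P + o}$
$\left(U{\left(2,8 \right)} + \left(8 - 16\right)\right) Z = \left(\sqrt{2 + 8} + \left(8 - 16\right)\right) \left(-1\right) = \left(\sqrt{10} + \left(8 - 16\right)\right) \left(-1\right) = \left(\sqrt{10} - 8\right) \left(-1\right) = \left(-8 + \sqrt{10}\right) \left(-1\right) = 8 - \sqrt{10}$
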